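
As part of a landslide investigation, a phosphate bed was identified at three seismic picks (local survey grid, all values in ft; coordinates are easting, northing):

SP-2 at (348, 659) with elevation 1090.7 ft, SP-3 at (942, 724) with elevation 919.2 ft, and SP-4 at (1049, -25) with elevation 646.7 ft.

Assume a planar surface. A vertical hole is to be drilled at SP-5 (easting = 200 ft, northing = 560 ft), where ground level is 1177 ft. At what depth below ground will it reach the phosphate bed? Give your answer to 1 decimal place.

69.9 ft

Let the plane be z = a·easting + b·northing + c.
SP-3−SP-2: 594a + 65b = −171.5;  SP-4−SP-2: 701a − 684b = −444.
Solving gives a = −0.323476, b = 0.317608.
Then c = 1090.7 − a·348 − b·659 = 993.97.
At (200, 560): z_contact = −64.70 + 177.86 + 993.97 = 1107.13 ft.
Depth below ground = 1177 − 1107.13 = 69.9 ft.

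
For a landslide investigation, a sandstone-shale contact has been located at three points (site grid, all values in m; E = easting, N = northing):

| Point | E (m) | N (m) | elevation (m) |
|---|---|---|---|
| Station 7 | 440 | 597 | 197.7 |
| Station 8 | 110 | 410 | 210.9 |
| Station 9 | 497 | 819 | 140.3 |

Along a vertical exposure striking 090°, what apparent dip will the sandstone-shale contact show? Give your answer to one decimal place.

Two edge vectors: Station 7→Station 8 = (-330, -187, 13.2), Station 7→Station 9 = (57, 222, -57.4).
Normal n = (Station 7→Station 8) × (Station 7→Station 9) = (7803.4, -18189.6, -62601).
So ∂z/∂E = −n_x/n_z = 0.12465 and ∂z/∂N = −n_y/n_z = −0.29056.
Unit vector along 090° is (sin 90°, cos 90°) = (1.0000, 0.0000).
Slope in that direction = a·(1.0000) + b·(0.0000) = 0.12465.
Apparent dip = arctan|0.12465| = 7.1° (true dip is 17.5°, so apparent ≤ true as expected).

7.1°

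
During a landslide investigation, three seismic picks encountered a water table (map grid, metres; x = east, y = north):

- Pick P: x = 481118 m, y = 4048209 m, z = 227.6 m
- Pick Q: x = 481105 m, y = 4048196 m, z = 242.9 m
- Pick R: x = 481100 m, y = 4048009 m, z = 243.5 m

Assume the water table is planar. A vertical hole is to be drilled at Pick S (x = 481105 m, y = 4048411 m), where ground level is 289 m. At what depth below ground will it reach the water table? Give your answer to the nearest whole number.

Two edge vectors: Pick P→Pick Q = (-13, -13, 15.3), Pick P→Pick R = (-18, -200, 15.9).
Normal n = (Pick P→Pick Q) × (Pick P→Pick R) = (2853.3, -68.7, 2366).
So ∂z/∂x = −n_x/n_z = −1.20595943 and ∂z/∂y = −n_y/n_z = 0.02903635.
Intercept c from Pick P: 227.6 + 580208.79 − 117545.21 = 462891.18.
At (481105, 4048411): z_contact = −580193.1 + 117551.1 + 462891.18 = 249.1 m.
Depth below ground = 289 − 249.1 = 40 m.

40 m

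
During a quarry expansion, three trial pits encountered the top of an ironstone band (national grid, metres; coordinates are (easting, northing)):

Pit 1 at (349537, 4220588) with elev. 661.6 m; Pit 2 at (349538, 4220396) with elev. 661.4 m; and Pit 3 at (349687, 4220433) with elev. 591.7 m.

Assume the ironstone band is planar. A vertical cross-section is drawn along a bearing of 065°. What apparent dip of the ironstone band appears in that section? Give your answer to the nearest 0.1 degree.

Two edge vectors: Pit 1→Pit 2 = (1, -192, -0.2), Pit 1→Pit 3 = (150, -155, -69.9).
Normal n = (Pit 1→Pit 2) × (Pit 1→Pit 3) = (13389.8, 39.9, 28645).
So ∂z/∂E = −n_x/n_z = −0.46744 and ∂z/∂N = −n_y/n_z = −0.00139.
Unit vector along 065° is (sin 65°, cos 65°) = (0.9063, 0.4226).
Slope in that direction = a·(0.9063) + b·(0.4226) = −0.42423.
Apparent dip = arctan|0.42423| = 23.0° (true dip is 25.1°, so apparent ≤ true as expected).

23.0°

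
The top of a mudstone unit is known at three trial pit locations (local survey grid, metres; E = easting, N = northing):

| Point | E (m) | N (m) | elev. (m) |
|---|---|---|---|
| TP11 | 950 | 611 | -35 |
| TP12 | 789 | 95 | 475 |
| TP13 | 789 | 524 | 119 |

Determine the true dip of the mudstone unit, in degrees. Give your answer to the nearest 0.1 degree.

Let the plane be z = a·E + b·N + c.
TP12−TP11: −161a − 516b = 510;  TP13−TP11: −161a − 87b = 154.
Solving gives a = −0.50810, b = −0.82984.
Gradient magnitude |∇z| = √(a² + b²) = √(0.25817 + 0.68863) = 0.97303.
True dip = arctan(0.97303) = 44.2°, dipping toward NNE (azimuth ≈ 031°).

44.2°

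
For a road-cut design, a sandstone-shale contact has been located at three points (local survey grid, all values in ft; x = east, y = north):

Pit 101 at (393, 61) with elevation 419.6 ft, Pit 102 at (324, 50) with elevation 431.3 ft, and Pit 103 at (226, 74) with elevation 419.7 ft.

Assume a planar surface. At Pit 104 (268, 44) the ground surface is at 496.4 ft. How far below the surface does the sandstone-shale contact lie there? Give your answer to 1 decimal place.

57.7 ft

Let the plane be z = a·x + b·y + c.
Pit 102−Pit 101: −69a − 11b = 11.7;  Pit 103−Pit 101: −167a + 13b = 0.1.
Solving gives a = −0.05604, b = −0.71214.
Then c = 419.6 − a·393 − b·61 = 485.06.
At (268, 44): z_contact = −15.02 − 31.33 + 485.06 = 438.71 ft.
Depth below ground = 496.4 − 438.71 = 57.7 ft.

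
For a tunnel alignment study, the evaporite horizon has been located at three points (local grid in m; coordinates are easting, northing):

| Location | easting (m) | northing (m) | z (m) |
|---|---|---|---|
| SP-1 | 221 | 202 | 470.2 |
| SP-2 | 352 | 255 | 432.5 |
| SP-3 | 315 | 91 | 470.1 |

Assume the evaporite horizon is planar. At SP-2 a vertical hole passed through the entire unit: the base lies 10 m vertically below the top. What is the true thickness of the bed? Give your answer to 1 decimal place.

Let the plane be z = a·easting + b·northing + c.
SP-2−SP-1: 131a + 53b = −37.7;  SP-3−SP-1: 94a − 111b = −0.1.
Solving gives a = −0.21462, b = −0.18085.
|∇z| = √(a²+b²) = 0.28066, so dip δ = arctan(0.28066) = 15.68°.
True thickness = vertical thickness × cos δ = 10 × cos 15.68° = 9.6 m.

9.6 m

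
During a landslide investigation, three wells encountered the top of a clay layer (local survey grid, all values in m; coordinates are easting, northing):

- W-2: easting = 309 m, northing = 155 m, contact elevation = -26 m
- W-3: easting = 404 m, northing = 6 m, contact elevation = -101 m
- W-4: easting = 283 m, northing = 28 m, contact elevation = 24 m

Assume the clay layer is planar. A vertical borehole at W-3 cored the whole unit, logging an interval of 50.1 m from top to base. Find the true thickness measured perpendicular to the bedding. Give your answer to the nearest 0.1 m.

Two edge vectors: W-2→W-3 = (95, -149, -75), W-2→W-4 = (-26, -127, 50).
Normal n = (W-2→W-3) × (W-2→W-4) = (-16975, -2800, -15939).
So ∂z/∂easting = −n_x/n_z = −1.06500 and ∂z/∂northing = −n_y/n_z = −0.17567.
|∇z| = √(a²+b²) = 1.07939, so dip δ = arctan(1.07939) = 47.19°.
True thickness = vertical thickness × cos δ = 50.1 × cos 47.19° = 34.0 m.

34.0 m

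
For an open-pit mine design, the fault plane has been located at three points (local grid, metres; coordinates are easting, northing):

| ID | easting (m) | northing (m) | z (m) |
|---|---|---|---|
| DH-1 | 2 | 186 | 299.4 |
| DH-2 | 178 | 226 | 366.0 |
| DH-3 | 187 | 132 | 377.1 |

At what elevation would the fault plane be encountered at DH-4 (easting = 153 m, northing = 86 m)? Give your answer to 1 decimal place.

Two edge vectors: DH-1→DH-2 = (176, 40, 66.6), DH-1→DH-3 = (185, -54, 77.7).
Normal n = (DH-1→DH-2) × (DH-1→DH-3) = (6704.4, -1354.2, -16904).
So ∂z/∂easting = −n_x/n_z = 0.39662 and ∂z/∂northing = −n_y/n_z = −0.08011.
Intercept c from DH-1: 299.4 − 0.79 + 14.90 = 313.51.
At (153, 86): z = 60.7 − 6.9 + 313.51 = 367.3 m.

367.3 m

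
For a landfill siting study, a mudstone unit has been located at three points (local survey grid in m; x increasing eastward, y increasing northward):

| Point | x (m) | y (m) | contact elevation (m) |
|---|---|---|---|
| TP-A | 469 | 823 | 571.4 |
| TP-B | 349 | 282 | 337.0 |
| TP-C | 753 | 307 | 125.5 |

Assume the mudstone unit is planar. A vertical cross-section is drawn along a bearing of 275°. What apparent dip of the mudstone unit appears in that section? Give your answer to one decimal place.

Two edge vectors: TP-A→TP-B = (-120, -541, -234.4), TP-A→TP-C = (284, -516, -445.9).
Normal n = (TP-A→TP-B) × (TP-A→TP-C) = (120281.5, -120077.6, 215564).
So ∂z/∂x = −n_x/n_z = −0.55799 and ∂z/∂y = −n_y/n_z = 0.55704.
Unit vector along 275° is (sin 275°, cos 275°) = (-0.9962, 0.0872).
Slope in that direction = a·(-0.9962) + b·(0.0872) = 0.60441.
Apparent dip = arctan|0.60441| = 31.1° (true dip is 38.3°, so apparent ≤ true as expected).

31.1°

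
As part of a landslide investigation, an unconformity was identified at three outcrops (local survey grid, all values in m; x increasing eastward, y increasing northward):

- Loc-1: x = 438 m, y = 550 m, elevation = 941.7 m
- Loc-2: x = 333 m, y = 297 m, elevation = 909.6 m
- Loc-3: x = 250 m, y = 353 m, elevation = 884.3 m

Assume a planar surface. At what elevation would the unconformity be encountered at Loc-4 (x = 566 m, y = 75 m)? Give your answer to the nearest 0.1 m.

Let the plane be z = a·x + b·y + c.
Loc-2−Loc-1: −105a − 253b = −32.1;  Loc-3−Loc-1: −188a − 197b = −57.4.
Solving gives a = 0.30502, b = 0.00029.
Then c = 941.7 − a·438 − b·550 = 807.94.
At (566, 75): z = 172.6 + 0.0 + 807.94 = 980.6 m.

980.6 m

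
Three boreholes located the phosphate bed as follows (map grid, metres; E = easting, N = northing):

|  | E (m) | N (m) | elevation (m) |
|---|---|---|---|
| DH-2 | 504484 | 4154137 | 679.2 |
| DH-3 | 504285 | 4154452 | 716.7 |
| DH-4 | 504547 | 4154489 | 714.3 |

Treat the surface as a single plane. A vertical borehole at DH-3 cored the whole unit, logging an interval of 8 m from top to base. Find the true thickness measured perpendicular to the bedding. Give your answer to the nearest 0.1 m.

Two edge vectors: DH-2→DH-3 = (-199, 315, 37.5), DH-2→DH-4 = (63, 352, 35.1).
Normal n = (DH-2→DH-3) × (DH-2→DH-4) = (-2143.5, 9347.4, -89893).
So ∂z/∂E = −n_x/n_z = −0.02385 and ∂z/∂N = −n_y/n_z = 0.10398.
|∇z| = √(a²+b²) = 0.10668, so dip δ = arctan(0.10668) = 6.09°.
True thickness = vertical thickness × cos δ = 8 × cos 6.09° = 8.0 m.

8.0 m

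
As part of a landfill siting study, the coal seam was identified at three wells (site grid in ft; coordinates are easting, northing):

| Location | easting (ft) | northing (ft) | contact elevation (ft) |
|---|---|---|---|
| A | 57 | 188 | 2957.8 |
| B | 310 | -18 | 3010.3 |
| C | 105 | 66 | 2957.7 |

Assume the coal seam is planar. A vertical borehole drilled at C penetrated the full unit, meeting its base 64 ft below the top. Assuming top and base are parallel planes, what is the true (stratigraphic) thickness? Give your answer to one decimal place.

60.8 ft

Two edge vectors: A→B = (253, -206, 52.5), A→C = (48, -122, -0.1).
Normal n = (A→B) × (A→C) = (6425.6, 2545.3, -20978).
So ∂z/∂easting = −n_x/n_z = 0.30630 and ∂z/∂northing = −n_y/n_z = 0.12133.
|∇z| = √(a²+b²) = 0.32946, so dip δ = arctan(0.32946) = 18.23°.
True thickness = vertical thickness × cos δ = 64 × cos 18.23° = 60.8 ft.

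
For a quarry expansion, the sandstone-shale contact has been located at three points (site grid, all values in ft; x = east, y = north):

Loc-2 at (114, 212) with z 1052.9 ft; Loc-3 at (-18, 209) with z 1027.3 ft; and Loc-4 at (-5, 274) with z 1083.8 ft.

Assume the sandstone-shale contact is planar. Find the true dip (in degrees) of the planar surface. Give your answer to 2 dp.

40.44°

Let the plane be z = a·x + b·y + c.
Loc-3−Loc-2: −132a − 3b = −25.6;  Loc-4−Loc-2: −119a + 62b = 30.9.
Solving gives a = 0.17498, b = 0.83423.
Gradient magnitude |∇z| = √(a² + b²) = √(0.03062 + 0.69595) = 0.85239.
True dip = arctan(0.85239) = 40.44°, dipping toward SSW (azimuth ≈ 192°).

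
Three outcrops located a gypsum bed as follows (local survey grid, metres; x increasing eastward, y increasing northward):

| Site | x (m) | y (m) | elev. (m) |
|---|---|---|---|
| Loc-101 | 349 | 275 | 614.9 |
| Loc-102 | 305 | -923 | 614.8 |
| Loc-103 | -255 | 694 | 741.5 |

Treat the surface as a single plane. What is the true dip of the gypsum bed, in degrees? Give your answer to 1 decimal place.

Let the plane be z = a·x + b·y + c.
Loc-102−Loc-101: −44a − 1198b = −0.1;  Loc-103−Loc-101: −604a + 419b = 126.6.
Solving gives a = −0.20434, b = 0.00759.
Gradient magnitude |∇z| = √(a² + b²) = √(0.04175 + 0.00006) = 0.20448.
True dip = arctan(0.20448) = 11.6°, dipping toward E (azimuth ≈ 092°).

11.6°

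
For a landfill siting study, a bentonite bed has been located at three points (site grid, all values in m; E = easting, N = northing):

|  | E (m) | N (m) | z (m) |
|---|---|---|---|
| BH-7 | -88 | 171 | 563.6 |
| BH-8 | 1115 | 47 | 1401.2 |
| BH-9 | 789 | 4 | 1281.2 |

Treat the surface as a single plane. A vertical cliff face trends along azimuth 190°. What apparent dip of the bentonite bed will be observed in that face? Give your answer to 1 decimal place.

Let the plane be z = a·E + b·N + c.
BH-8−BH-7: 1203a − 124b = 837.6;  BH-9−BH-7: 877a − 167b = 717.6.
Solving gives a = 0.55231, b = −1.39656.
Unit vector along 190° is (sin 190°, cos 190°) = (-0.1736, -0.9848).
Slope in that direction = a·(-0.1736) + b·(-0.9848) = 1.27944.
Apparent dip = arctan|1.27944| = 52.0° (true dip is 56.3°, so apparent ≤ true as expected).

52.0°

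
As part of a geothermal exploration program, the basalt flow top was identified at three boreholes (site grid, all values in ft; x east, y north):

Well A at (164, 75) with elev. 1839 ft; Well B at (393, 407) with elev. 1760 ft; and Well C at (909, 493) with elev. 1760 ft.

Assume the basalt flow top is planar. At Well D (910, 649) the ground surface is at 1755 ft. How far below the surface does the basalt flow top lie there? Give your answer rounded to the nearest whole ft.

Two edge vectors: Well A→Well B = (229, 332, -79), Well A→Well C = (745, 418, -79).
Normal n = (Well A→Well B) × (Well A→Well C) = (6794, -40764, -151618).
So ∂z/∂x = −n_x/n_z = 0.04481 and ∂z/∂y = −n_y/n_z = −0.26886.
Intercept c from Well A: 1839 − 7.35 + 20.16 = 1851.82.
At (910, 649): z_contact = 40.8 − 174.5 + 1851.82 = 1718.1 ft.
Depth below ground = 1755 − 1718.1 = 37 ft.

37 ft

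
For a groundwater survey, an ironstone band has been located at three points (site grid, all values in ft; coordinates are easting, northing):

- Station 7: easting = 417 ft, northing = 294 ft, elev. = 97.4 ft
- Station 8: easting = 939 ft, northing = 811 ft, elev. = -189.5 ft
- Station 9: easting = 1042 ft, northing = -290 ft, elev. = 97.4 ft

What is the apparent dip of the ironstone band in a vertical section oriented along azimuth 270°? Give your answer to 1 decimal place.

Let the plane be z = a·easting + b·northing + c.
Station 8−Station 7: 522a + 517b = −286.9;  Station 9−Station 7: 625a − 584b = 0.
Solving gives a = −0.26681, b = −0.28554.
Unit vector along 270° is (sin 270°, cos 270°) = (-1.0000, -0.0000).
Slope in that direction = a·(-1.0000) + b·(-0.0000) = 0.26681.
Apparent dip = arctan|0.26681| = 14.9° (true dip is 21.3°, so apparent ≤ true as expected).

14.9°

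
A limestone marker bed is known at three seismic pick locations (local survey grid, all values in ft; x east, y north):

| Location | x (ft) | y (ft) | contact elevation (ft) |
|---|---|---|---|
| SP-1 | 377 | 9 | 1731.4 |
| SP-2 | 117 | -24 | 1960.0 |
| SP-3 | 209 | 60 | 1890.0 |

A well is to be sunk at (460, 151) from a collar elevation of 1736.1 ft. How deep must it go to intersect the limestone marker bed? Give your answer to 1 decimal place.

Two edge vectors: SP-1→SP-2 = (-260, -33, 228.6), SP-1→SP-3 = (-168, 51, 158.6).
Normal n = (SP-1→SP-2) × (SP-1→SP-3) = (-16892.4, 2831.2, -18804).
So ∂z/∂x = −n_x/n_z = −0.89834 and ∂z/∂y = −n_y/n_z = 0.15056.
Intercept c from SP-1: 1731.4 + 338.67 − 1.36 = 2068.72.
At (460, 151): z_contact = −413.24 + 22.74 + 2068.72 = 1678.22 ft.
Depth below ground = 1736.1 − 1678.22 = 57.9 ft.

57.9 ft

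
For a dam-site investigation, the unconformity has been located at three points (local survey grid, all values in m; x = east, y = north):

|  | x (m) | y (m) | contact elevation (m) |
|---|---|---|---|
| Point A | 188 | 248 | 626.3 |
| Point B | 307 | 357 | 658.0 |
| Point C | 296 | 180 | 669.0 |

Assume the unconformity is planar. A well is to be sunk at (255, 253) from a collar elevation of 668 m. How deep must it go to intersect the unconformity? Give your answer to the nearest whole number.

Let the plane be z = a·x + b·y + c.
Point B−Point A: 119a + 109b = 31.7;  Point C−Point A: 108a − 68b = 42.7.
Solving gives a = 0.34283, b = −0.08345.
Then c = 626.3 − a·188 − b·248 = 582.54.
At (255, 253): z_contact = 87.4 − 21.1 + 582.54 = 648.9 m.
Depth below ground = 668 − 648.9 = 19 m.

19 m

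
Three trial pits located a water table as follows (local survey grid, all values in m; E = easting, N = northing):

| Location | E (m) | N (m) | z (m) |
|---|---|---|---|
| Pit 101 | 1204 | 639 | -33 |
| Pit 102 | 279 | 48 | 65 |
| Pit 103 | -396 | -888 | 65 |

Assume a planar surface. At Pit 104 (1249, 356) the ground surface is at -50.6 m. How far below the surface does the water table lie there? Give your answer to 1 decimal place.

Two edge vectors: Pit 101→Pit 102 = (-925, -591, 98), Pit 101→Pit 103 = (-1600, -1527, 98).
Normal n = (Pit 101→Pit 102) × (Pit 101→Pit 103) = (91728, -66150, 466875).
So ∂z/∂E = −n_x/n_z = −0.196472 and ∂z/∂N = −n_y/n_z = 0.141687.
Intercept c from Pit 101: -33 + 236.55 − 90.54 = 113.01.
At (1249, 356): z_contact = −245.39 + 50.44 + 113.01 = -81.94 m.
Depth below ground = -50.6 − (-81.94) = 31.3 m.

31.3 m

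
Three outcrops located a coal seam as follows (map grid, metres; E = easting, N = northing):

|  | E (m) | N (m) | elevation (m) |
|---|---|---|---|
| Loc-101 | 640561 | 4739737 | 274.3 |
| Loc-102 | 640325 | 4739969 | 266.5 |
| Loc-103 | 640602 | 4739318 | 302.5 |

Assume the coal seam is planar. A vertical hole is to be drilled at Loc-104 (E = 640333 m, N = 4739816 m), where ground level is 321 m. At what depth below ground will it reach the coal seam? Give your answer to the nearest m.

44 m

Let the plane be z = a·E + b·N + c.
Loc-102−Loc-101: −236a + 232b = −7.8;  Loc-103−Loc-101: 41a − 419b = 28.2.
Solving gives a = −0.03663564, b = −0.07088797.
Then c = 274.3 − a·640561 − b·4739737 = 359732.01.
At (640333, 4739816): z_contact = −23459.0 − 335996.0 + 359732.01 = 277.1 m.
Depth below ground = 321 − 277.1 = 44 m.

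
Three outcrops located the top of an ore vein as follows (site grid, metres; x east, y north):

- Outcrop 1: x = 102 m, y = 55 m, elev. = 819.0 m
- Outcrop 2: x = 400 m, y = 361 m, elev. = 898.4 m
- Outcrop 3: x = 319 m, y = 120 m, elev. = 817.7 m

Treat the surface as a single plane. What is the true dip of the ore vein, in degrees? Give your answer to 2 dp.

Two edge vectors: Outcrop 1→Outcrop 2 = (298, 306, 79.4), Outcrop 1→Outcrop 3 = (217, 65, -1.3).
Normal n = (Outcrop 1→Outcrop 2) × (Outcrop 1→Outcrop 3) = (-5558.8, 17617.2, -47032).
So ∂z/∂x = −n_x/n_z = −0.11819 and ∂z/∂y = −n_y/n_z = 0.37458.
Gradient magnitude |∇z| = √(a² + b²) = √(0.01397 + 0.14031) = 0.39278.
True dip = arctan(0.39278) = 21.44°, dipping toward SSE (azimuth ≈ 162°).

21.44°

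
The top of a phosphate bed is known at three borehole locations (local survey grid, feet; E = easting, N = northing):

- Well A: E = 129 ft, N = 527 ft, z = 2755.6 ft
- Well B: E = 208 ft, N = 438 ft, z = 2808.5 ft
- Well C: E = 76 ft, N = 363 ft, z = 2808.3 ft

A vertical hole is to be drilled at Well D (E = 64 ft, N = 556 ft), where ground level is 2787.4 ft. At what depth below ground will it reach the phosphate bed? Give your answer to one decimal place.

57.9 ft

Let the plane be z = a·E + b·N + c.
Well B−Well A: 79a − 89b = 52.9;  Well C−Well A: −53a − 164b = 52.7.
Solving gives a = 0.22550, b = −0.39422.
Then c = 2755.6 − a·129 − b·527 = 2934.26.
At (64, 556): z_contact = 14.43 − 219.18 + 2934.26 = 2729.51 ft.
Depth below ground = 2787.4 − 2729.51 = 57.9 ft.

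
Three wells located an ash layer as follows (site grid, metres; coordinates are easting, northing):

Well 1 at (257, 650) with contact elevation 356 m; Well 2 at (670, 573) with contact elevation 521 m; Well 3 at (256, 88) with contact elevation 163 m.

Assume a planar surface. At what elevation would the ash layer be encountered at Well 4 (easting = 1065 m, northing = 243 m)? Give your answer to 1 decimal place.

591.0 m

Let the plane be z = a·easting + b·northing + c.
Well 2−Well 1: 413a − 77b = 165;  Well 3−Well 1: −1a − 562b = −193.
Solving gives a = 0.463389, b = 0.342592.
Then c = 356 − a·257 − b·650 = 14.22.
At (1065, 243): z = 493.5 + 83.2 + 14.22 = 591.0 m.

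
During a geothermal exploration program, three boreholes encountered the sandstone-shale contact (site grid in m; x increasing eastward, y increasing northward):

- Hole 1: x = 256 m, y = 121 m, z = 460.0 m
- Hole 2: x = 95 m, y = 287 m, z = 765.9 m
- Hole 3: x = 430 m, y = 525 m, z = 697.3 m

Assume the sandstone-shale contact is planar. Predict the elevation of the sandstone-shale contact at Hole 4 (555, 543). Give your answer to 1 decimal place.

602.8 m

Two edge vectors: Hole 1→Hole 2 = (-161, 166, 305.9), Hole 1→Hole 3 = (174, 404, 237.3).
Normal n = (Hole 1→Hole 2) × (Hole 1→Hole 3) = (-84191.8, 91431.9, -93928).
So ∂z/∂x = −n_x/n_z = −0.89634 and ∂z/∂y = −n_y/n_z = 0.97343.
Intercept c from Hole 1: 460 + 229.46 − 117.78 = 571.68.
At (555, 543): z = −497.5 + 528.6 + 571.68 = 602.8 m.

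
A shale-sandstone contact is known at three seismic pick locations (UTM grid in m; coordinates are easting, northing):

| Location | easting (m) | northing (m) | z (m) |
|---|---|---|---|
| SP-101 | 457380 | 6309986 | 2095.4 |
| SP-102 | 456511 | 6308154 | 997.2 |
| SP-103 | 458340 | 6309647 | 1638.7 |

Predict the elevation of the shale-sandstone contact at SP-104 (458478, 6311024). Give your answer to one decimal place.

Two edge vectors: SP-101→SP-102 = (-869, -1832, -1098.2), SP-101→SP-103 = (960, -339, -456.7).
Normal n = (SP-101→SP-102) × (SP-101→SP-103) = (464384.6, -1451144.3, 2053311).
So ∂z/∂easting = −n_x/n_z = −0.226163791 and ∂z/∂northing = −n_y/n_z = 0.706733807.
Intercept c from SP-101: 2095.4 + 103442.79 − 4459480.43 = −4353942.23.
At (458478, 6311024): z = −103691.1 + 4460214.0 − 4353942.23 = 2580.7 m.

2580.7 m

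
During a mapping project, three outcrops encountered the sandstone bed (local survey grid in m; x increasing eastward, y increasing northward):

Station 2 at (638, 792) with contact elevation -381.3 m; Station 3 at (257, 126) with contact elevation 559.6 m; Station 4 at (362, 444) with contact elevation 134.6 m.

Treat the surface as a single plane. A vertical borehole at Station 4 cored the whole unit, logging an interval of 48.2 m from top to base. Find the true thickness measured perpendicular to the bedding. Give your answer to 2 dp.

29.79 m

Two edge vectors: Station 2→Station 3 = (-381, -666, 940.9), Station 2→Station 4 = (-276, -348, 515.9).
Normal n = (Station 2→Station 3) × (Station 2→Station 4) = (-16156.2, -63130.5, -51228).
So ∂z/∂x = −n_x/n_z = −0.31538 and ∂z/∂y = −n_y/n_z = −1.23234.
|∇z| = √(a²+b²) = 1.27206, so dip δ = arctan(1.27206) = 51.83°.
True thickness = vertical thickness × cos δ = 48.2 × cos 51.83° = 29.79 m.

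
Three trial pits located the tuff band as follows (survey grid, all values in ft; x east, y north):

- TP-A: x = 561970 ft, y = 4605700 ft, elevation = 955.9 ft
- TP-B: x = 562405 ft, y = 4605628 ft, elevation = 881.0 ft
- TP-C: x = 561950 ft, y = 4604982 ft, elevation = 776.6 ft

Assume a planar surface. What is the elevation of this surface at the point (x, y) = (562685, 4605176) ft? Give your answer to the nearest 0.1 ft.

Two edge vectors: TP-A→TP-B = (435, -72, -74.9), TP-A→TP-C = (-20, -718, -179.3).
Normal n = (TP-A→TP-B) × (TP-A→TP-C) = (-40868.6, 79493.5, -313770).
So ∂z/∂x = −n_x/n_z = −0.130250183 and ∂z/∂y = −n_y/n_z = 0.253349587.
Intercept c from TP-A: 955.9 + 73196.70 − 1166852.19 = −1092699.60.
At (562685, 4605176): z = −73289.8 + 1166719.4 − 1092699.60 = 730.0 ft.

730.0 ft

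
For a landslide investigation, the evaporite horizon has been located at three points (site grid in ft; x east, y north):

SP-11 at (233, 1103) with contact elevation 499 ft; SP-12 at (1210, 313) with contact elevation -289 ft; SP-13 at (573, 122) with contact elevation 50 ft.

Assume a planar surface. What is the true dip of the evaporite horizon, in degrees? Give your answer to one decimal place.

Two edge vectors: SP-11→SP-12 = (977, -790, -788), SP-11→SP-13 = (340, -981, -449).
Normal n = (SP-11→SP-12) × (SP-11→SP-13) = (-418318, 170753, -689837).
So ∂z/∂x = −n_x/n_z = −0.60640 and ∂z/∂y = −n_y/n_z = 0.24753.
Gradient magnitude |∇z| = √(a² + b²) = √(0.36772 + 0.06127) = 0.65497.
True dip = arctan(0.65497) = 33.2°, dipping toward ESE (azimuth ≈ 112°).

33.2°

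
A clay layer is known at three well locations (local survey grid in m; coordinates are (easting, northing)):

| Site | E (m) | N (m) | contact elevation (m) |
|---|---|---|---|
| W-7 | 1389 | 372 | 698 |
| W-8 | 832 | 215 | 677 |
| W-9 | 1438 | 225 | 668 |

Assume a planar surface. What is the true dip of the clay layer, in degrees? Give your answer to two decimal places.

11.25°

Let the plane be z = a·E + b·N + c.
W-8−W-7: −557a − 157b = −21;  W-9−W-7: 49a − 147b = −30.
Solving gives a = −0.01812, b = 0.19804.
Gradient magnitude |∇z| = √(a² + b²) = √(0.00033 + 0.03922) = 0.19887.
True dip = arctan(0.19887) = 11.25°, dipping toward S (azimuth ≈ 175°).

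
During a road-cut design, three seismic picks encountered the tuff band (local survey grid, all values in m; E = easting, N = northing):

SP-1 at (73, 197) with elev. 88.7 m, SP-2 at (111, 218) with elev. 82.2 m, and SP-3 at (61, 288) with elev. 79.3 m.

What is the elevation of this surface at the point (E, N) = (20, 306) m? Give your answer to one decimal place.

Two edge vectors: SP-1→SP-2 = (38, 21, -6.5), SP-1→SP-3 = (-12, 91, -9.4).
Normal n = (SP-1→SP-2) × (SP-1→SP-3) = (394.1, 435.2, 3710).
So ∂z/∂E = −n_x/n_z = −0.10623 and ∂z/∂N = −n_y/n_z = −0.11730.
Intercept c from SP-1: 88.7 + 7.75 + 23.11 = 119.56.
At (20, 306): z = −2.1 − 35.9 + 119.56 = 81.5 m.

81.5 m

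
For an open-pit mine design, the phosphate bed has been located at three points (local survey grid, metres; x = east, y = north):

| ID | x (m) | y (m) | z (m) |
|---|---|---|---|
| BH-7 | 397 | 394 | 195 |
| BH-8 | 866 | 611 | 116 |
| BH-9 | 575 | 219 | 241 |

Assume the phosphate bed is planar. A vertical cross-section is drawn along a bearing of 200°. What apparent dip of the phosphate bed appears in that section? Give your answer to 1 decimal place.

16.1°

Two edge vectors: BH-7→BH-8 = (469, 217, -79), BH-7→BH-9 = (178, -175, 46).
Normal n = (BH-7→BH-8) × (BH-7→BH-9) = (-3843, -35636, -120701).
So ∂z/∂x = −n_x/n_z = −0.03184 and ∂z/∂y = −n_y/n_z = −0.29524.
Unit vector along 200° is (sin 200°, cos 200°) = (-0.3420, -0.9397).
Slope in that direction = a·(-0.3420) + b·(-0.9397) = 0.28833.
Apparent dip = arctan|0.28833| = 16.1° (true dip is 16.5°, so apparent ≤ true as expected).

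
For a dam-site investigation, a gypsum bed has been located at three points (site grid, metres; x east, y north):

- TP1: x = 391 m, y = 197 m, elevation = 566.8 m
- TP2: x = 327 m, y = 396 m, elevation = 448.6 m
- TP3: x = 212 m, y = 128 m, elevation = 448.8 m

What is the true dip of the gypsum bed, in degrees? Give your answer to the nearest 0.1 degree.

Two edge vectors: TP1→TP2 = (-64, 199, -118.2), TP1→TP3 = (-179, -69, -118).
Normal n = (TP1→TP2) × (TP1→TP3) = (-31637.8, 13605.8, 40037).
So ∂z/∂x = −n_x/n_z = 0.79021 and ∂z/∂y = −n_y/n_z = −0.33983.
Gradient magnitude |∇z| = √(a² + b²) = √(0.62444 + 0.11548) = 0.86019.
True dip = arctan(0.86019) = 40.7°, dipping toward WNW (azimuth ≈ 293°).

40.7°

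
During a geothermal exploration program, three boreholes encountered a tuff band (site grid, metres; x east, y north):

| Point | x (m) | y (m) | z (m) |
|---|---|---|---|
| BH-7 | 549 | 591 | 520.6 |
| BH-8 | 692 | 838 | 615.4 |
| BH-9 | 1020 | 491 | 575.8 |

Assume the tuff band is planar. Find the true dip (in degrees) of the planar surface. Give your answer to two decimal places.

Two edge vectors: BH-7→BH-8 = (143, 247, 94.8), BH-7→BH-9 = (471, -100, 55.2).
Normal n = (BH-7→BH-8) × (BH-7→BH-9) = (23114.4, 36757.2, -130637).
So ∂z/∂x = −n_x/n_z = 0.17694 and ∂z/∂y = −n_y/n_z = 0.28137.
Gradient magnitude |∇z| = √(a² + b²) = √(0.03131 + 0.07917) = 0.33238.
True dip = arctan(0.33238) = 18.39°, dipping toward SSW (azimuth ≈ 212°).

18.39°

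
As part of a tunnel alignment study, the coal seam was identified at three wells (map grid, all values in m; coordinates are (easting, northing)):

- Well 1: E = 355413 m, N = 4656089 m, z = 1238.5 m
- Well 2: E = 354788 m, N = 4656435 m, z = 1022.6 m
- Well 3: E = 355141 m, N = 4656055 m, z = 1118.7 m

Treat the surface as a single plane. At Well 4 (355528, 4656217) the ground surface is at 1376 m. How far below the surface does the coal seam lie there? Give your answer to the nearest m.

Two edge vectors: Well 1→Well 2 = (-625, 346, -215.9), Well 1→Well 3 = (-272, -34, -119.8).
Normal n = (Well 1→Well 2) × (Well 1→Well 3) = (-48791.4, -16150.2, 115362).
So ∂z/∂E = −n_x/n_z = 0.42294170 and ∂z/∂N = −n_y/n_z = 0.13999584.
Intercept c from Well 1: 1238.5 − 150318.98 − 651833.09 = −800913.56.
At (355528, 4656217): z_contact = 150367.6 + 651851.0 − 800913.56 = 1305.1 m.
Depth below ground = 1376 − 1305.1 = 71 m.

71 m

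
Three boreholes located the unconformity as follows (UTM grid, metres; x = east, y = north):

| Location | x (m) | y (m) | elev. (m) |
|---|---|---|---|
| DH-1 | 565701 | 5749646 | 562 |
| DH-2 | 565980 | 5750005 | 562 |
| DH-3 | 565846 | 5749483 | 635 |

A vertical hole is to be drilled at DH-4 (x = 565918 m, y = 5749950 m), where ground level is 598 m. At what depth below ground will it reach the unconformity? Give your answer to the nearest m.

41 m

Two edge vectors: DH-1→DH-2 = (279, 359, 0), DH-1→DH-3 = (145, -163, 73).
Normal n = (DH-1→DH-2) × (DH-1→DH-3) = (26207, -20367, -97532).
So ∂z/∂x = −n_x/n_z = 0.26870155 and ∂z/∂y = −n_y/n_z = −0.20882377.
Intercept c from DH-1: 562 − 152004.74 + 1200662.76 = 1049220.02.
At (565918, 5749950): z_contact = 152063.0 − 1200726.2 + 1049220.02 = 556.8 m.
Depth below ground = 598 − 556.8 = 41 m.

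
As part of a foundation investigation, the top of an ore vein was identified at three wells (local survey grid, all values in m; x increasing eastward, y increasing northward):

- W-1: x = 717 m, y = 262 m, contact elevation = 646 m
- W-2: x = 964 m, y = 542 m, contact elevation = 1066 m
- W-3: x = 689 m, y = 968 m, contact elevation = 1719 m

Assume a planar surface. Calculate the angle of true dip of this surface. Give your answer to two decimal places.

Two edge vectors: W-1→W-2 = (247, 280, 420), W-1→W-3 = (-28, 706, 1073).
Normal n = (W-1→W-2) × (W-1→W-3) = (3920, -276791, 182222).
So ∂z/∂x = −n_x/n_z = −0.02151 and ∂z/∂y = −n_y/n_z = 1.51898.
Gradient magnitude |∇z| = √(a² + b²) = √(0.00046 + 2.30729) = 1.51913.
True dip = arctan(1.51913) = 56.64°, dipping toward S (azimuth ≈ 179°).

56.64°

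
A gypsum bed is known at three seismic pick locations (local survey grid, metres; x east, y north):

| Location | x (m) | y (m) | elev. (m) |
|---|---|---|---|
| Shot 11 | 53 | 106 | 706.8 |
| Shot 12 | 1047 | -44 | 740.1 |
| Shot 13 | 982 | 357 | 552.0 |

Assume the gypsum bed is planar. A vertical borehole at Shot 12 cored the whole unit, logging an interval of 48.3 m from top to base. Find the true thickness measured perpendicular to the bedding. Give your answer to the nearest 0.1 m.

43.6 m

Let the plane be z = a·x + b·y + c.
Shot 12−Shot 11: 994a − 150b = 33.3;  Shot 13−Shot 11: 929a + 251b = −154.8.
Solving gives a = −0.03822, b = −0.47527.
|∇z| = √(a²+b²) = 0.47681, so dip δ = arctan(0.47681) = 25.49°.
True thickness = vertical thickness × cos δ = 48.3 × cos 25.49° = 43.6 m.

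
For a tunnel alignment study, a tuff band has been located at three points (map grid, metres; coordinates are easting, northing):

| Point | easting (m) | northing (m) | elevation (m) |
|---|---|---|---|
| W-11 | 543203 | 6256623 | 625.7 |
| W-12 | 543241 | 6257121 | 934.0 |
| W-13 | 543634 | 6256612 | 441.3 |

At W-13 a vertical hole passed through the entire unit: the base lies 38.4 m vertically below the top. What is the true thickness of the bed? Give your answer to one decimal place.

30.4 m

Let the plane be z = a·easting + b·northing + c.
W-12−W-11: 38a + 498b = 308.3;  W-13−W-11: 431a − 11b = −184.4.
Solving gives a = −0.41124, b = 0.65046.
|∇z| = √(a²+b²) = 0.76955, so dip δ = arctan(0.76955) = 37.58°.
True thickness = vertical thickness × cos δ = 38.4 × cos 37.58° = 30.4 m.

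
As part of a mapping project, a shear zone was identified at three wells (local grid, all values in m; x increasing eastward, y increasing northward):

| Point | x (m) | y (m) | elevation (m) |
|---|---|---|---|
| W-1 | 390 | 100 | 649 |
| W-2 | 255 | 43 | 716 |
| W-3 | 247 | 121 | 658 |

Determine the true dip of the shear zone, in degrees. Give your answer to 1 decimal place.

38.0°

Two edge vectors: W-1→W-2 = (-135, -57, 67), W-1→W-3 = (-143, 21, 9).
Normal n = (W-1→W-2) × (W-1→W-3) = (-1920, -8366, -10986).
So ∂z/∂x = −n_x/n_z = −0.17477 and ∂z/∂y = −n_y/n_z = −0.76151.
Gradient magnitude |∇z| = √(a² + b²) = √(0.03054 + 0.57990) = 0.78131.
True dip = arctan(0.78131) = 38.0°, dipping toward NNE (azimuth ≈ 013°).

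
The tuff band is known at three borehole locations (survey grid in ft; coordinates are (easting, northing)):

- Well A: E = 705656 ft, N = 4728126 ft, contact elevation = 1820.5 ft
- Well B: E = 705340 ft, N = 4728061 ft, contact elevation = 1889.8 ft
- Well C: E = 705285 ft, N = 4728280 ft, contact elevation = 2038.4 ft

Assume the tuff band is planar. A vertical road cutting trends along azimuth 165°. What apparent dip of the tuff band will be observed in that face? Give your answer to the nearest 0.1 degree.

Let the plane be z = a·E + b·N + c.
Well B−Well A: −316a − 65b = 69.3;  Well C−Well A: −371a + 154b = 217.9.
Solving gives a = −0.34125, b = 0.59284.
Unit vector along 165° is (sin 165°, cos 165°) = (0.2588, -0.9659).
Slope in that direction = a·(0.2588) + b·(-0.9659) = −0.66096.
Apparent dip = arctan|0.66096| = 33.5° (true dip is 34.4°, so apparent ≤ true as expected).

33.5°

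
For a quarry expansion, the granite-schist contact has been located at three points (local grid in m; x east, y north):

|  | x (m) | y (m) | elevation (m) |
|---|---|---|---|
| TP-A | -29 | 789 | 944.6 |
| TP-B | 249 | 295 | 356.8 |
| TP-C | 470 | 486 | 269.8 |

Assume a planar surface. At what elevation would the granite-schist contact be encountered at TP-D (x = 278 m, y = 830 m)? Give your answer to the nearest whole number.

678 m

Two edge vectors: TP-A→TP-B = (278, -494, -587.8), TP-A→TP-C = (499, -303, -674.8).
Normal n = (TP-A→TP-B) × (TP-A→TP-C) = (155247.8, -105717.8, 162272).
So ∂z/∂x = −n_x/n_z = −0.95671 and ∂z/∂y = −n_y/n_z = 0.65149.
Intercept c from TP-A: 944.6 − 27.74 − 514.02 = 402.83.
At (278, 830): z = −266.0 + 540.7 + 402.83 = 677.6 m.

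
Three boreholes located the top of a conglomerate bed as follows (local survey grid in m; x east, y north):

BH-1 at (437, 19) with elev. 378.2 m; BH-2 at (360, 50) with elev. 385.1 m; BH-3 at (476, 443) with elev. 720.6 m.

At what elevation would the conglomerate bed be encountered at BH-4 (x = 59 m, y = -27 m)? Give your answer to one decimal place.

256.2 m

Let the plane be z = a·x + b·y + c.
BH-2−BH-1: −77a + 31b = 6.9;  BH-3−BH-1: 39a + 424b = 342.4.
Solving gives a = 0.22710, b = 0.78666.
Then c = 378.2 − a·437 − b·19 = 264.01.
At (59, -27): z = 13.4 − 21.2 + 264.01 = 256.2 m.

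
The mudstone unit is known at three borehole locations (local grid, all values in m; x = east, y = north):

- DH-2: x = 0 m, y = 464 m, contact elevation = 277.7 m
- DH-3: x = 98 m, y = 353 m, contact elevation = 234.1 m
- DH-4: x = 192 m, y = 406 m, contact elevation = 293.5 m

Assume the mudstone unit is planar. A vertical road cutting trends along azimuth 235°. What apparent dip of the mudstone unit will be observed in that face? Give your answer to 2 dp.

Two edge vectors: DH-2→DH-3 = (98, -111, -43.6), DH-2→DH-4 = (192, -58, 15.8).
Normal n = (DH-2→DH-3) × (DH-2→DH-4) = (-4282.6, -9919.6, 15628).
So ∂z/∂x = −n_x/n_z = 0.27403 and ∂z/∂y = −n_y/n_z = 0.63473.
Unit vector along 235° is (sin 235°, cos 235°) = (-0.8192, -0.5736).
Slope in that direction = a·(-0.8192) + b·(-0.5736) = −0.58854.
Apparent dip = arctan|0.58854| = 30.48° (true dip is 34.7°, so apparent ≤ true as expected).

30.48°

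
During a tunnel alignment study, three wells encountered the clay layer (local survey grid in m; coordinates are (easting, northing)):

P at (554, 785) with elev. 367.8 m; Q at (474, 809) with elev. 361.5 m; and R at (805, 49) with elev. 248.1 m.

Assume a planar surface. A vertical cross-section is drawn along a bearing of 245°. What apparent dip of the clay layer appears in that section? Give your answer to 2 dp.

12.30°

Two edge vectors: P→Q = (-80, 24, -6.3), P→R = (251, -736, -119.7).
Normal n = (P→Q) × (P→R) = (-7509.6, -11157.3, 52856).
So ∂z/∂E = −n_x/n_z = 0.14208 and ∂z/∂N = −n_y/n_z = 0.21109.
Unit vector along 245° is (sin 245°, cos 245°) = (-0.9063, -0.4226).
Slope in that direction = a·(-0.9063) + b·(-0.4226) = −0.21798.
Apparent dip = arctan|0.21798| = 12.30° (true dip is 14.3°, so apparent ≤ true as expected).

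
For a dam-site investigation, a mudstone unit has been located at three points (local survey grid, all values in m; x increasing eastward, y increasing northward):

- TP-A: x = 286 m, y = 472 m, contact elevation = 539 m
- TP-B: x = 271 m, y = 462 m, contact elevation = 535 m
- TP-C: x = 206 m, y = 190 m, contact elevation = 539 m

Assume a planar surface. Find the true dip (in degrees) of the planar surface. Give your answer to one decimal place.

18.9°

Two edge vectors: TP-A→TP-B = (-15, -10, -4), TP-A→TP-C = (-80, -282, 0).
Normal n = (TP-A→TP-B) × (TP-A→TP-C) = (-1128, 320, 3430).
So ∂z/∂x = −n_x/n_z = 0.32886 and ∂z/∂y = −n_y/n_z = −0.09329.
Gradient magnitude |∇z| = √(a² + b²) = √(0.10815 + 0.00870) = 0.34184.
True dip = arctan(0.34184) = 18.9°, dipping toward WNW (azimuth ≈ 286°).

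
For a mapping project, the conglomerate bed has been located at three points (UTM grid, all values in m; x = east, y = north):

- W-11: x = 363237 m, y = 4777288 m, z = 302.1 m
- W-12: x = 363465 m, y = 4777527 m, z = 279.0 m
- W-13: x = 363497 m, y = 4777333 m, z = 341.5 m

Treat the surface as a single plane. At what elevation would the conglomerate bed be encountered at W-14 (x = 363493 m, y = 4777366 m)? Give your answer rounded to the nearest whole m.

331 m

Let the plane be z = a·x + b·y + c.
W-12−W-11: 228a + 239b = −23.1;  W-13−W-11: 260a + 45b = 39.4.
Solving gives a = 0.20154395, b = −0.28892059.
Then c = 302.1 − a·363237 − b·4777288 = 1307350.73.
At (363493, 4777366): z = 73259.8 − 1380279.4 + 1307350.73 = 331.2 m.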